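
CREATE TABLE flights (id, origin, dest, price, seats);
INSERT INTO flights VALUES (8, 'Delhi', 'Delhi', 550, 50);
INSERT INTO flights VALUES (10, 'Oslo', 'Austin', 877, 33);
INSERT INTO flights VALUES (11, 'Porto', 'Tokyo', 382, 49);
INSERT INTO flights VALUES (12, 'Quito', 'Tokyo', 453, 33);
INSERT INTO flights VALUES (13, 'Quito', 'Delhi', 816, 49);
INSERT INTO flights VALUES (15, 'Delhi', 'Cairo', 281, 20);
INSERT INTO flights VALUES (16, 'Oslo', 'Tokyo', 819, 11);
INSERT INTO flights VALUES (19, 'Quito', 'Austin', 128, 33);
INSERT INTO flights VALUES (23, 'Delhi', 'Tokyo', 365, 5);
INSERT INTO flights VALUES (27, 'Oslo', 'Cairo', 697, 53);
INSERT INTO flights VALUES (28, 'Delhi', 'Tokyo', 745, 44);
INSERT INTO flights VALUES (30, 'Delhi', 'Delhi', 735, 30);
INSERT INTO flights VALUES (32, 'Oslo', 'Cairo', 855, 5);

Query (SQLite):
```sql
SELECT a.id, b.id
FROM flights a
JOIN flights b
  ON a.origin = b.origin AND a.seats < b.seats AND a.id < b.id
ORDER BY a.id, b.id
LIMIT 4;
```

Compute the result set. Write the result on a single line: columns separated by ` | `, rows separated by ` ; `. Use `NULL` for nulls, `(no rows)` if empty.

10 | 27 ; 12 | 13 ; 15 | 28 ; 15 | 30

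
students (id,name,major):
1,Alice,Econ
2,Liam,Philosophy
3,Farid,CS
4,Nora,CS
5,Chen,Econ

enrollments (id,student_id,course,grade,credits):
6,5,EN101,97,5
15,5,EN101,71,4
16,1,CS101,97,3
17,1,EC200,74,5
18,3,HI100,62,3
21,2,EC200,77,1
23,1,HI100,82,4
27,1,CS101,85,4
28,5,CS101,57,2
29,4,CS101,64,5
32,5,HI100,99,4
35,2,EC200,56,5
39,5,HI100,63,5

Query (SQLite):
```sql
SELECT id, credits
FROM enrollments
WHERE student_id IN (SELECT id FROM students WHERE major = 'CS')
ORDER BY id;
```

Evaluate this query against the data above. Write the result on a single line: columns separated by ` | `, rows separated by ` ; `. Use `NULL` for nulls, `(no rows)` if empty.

Inner query: students.id where major = 'CS'.
Outer: keep enrollments rows whose student_id is in that set.
Inner query → {3, 4}

18 | 3 ; 29 | 5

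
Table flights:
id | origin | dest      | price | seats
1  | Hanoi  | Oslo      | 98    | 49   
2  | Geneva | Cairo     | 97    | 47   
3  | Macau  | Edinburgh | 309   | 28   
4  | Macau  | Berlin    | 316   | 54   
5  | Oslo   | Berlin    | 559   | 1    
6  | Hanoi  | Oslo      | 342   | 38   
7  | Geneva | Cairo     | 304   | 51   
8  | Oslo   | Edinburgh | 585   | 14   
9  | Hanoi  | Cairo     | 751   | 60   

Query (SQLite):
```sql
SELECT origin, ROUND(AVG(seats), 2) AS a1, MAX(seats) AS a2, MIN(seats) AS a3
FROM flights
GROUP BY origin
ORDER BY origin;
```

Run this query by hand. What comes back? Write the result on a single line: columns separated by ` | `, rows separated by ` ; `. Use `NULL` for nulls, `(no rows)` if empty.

Group flights by origin.
Per group compute: ROUND(AVG(seats), 2), MAX(seats), MIN(seats).
  Geneva: ids {2, 7} → ROUND(AVG(seats), 2)=49, MAX(seats)=51, MIN(seats)=47
  Hanoi: ids {1, 6, 9} → ROUND(AVG(seats), 2)=49, MAX(seats)=60, MIN(seats)=38
  Macau: ids {3, 4} → ROUND(AVG(seats), 2)=41, MAX(seats)=54, MIN(seats)=28
  Oslo: ids {5, 8} → ROUND(AVG(seats), 2)=7.5, MAX(seats)=14, MIN(seats)=1

Geneva | 49 | 51 | 47 ; Hanoi | 49 | 60 | 38 ; Macau | 41 | 54 | 28 ; Oslo | 7.5 | 14 | 1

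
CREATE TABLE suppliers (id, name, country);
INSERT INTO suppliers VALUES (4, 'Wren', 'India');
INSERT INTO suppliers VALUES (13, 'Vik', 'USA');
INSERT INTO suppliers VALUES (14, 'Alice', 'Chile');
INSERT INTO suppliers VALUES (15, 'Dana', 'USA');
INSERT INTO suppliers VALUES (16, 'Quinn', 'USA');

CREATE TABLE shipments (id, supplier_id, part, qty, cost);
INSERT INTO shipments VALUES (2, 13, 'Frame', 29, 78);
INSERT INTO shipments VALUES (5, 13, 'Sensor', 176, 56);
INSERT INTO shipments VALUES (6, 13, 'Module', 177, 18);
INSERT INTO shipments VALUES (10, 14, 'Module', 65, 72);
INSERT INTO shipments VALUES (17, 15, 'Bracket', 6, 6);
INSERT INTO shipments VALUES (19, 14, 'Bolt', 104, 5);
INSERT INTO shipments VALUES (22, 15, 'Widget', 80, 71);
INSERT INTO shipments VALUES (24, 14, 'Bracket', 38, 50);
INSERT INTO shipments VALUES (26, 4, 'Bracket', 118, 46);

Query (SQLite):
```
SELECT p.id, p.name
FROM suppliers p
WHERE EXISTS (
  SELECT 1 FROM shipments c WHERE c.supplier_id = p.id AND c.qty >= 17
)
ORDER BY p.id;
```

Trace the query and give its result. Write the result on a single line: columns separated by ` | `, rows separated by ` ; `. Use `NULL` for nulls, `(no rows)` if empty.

4 | Wren ; 13 | Vik ; 14 | Alice ; 15 | Dana

For each suppliers row, check whether any shipments with matching supplier_id has qty >= 17.
Keep rows where that is true.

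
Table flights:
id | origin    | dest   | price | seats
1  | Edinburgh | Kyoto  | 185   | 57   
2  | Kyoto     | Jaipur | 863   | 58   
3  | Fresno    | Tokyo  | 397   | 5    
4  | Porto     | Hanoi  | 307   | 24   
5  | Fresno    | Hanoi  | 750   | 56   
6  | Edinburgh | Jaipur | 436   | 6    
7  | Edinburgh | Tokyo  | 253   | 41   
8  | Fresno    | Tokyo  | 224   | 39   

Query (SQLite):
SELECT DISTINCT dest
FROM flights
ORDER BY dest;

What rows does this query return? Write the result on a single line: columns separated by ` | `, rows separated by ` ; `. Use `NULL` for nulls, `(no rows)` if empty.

Hanoi ; Jaipur ; Kyoto ; Tokyo

Collect distinct dest values from flights.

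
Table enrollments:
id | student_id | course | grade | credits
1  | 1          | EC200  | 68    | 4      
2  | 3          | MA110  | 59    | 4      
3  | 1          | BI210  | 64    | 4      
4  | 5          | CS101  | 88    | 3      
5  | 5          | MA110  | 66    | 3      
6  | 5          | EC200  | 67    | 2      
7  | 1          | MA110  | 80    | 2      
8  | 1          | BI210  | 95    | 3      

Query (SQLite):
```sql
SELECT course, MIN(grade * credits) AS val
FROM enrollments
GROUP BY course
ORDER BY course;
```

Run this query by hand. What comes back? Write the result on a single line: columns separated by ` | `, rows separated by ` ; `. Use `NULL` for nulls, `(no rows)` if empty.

For each row compute grade * credits.
Group by course; take MIN of the expression per group.
  BI210: ids {3, 8} → MIN(grade * credits)=256
  CS101: ids {4} → MIN(grade * credits)=264
  EC200: ids {1, 6} → MIN(grade * credits)=134
  MA110: ids {2, 5, 7} → MIN(grade * credits)=160

BI210 | 256 ; CS101 | 264 ; EC200 | 134 ; MA110 | 160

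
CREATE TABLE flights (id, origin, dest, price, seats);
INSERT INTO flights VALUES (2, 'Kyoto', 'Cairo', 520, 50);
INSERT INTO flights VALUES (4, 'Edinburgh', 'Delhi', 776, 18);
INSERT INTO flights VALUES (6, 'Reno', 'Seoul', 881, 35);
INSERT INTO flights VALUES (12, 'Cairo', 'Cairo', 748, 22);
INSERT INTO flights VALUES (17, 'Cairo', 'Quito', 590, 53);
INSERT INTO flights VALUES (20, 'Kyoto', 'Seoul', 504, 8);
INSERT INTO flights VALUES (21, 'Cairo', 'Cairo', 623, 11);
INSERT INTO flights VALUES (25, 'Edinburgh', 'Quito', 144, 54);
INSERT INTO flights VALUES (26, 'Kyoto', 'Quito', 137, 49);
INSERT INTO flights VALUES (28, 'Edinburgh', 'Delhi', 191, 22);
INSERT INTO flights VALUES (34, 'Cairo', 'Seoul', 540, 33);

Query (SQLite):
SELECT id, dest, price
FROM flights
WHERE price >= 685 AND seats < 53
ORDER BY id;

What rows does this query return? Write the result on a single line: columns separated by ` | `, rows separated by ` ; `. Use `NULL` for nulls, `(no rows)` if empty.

4 | Delhi | 776 ; 6 | Seoul | 881 ; 12 | Cairo | 748

price >= 685: ids {4, 6, 12}
seats < 53: ids {2, 4, 6, 12, 20, 21, 26, 28, 34}
Combine with AND.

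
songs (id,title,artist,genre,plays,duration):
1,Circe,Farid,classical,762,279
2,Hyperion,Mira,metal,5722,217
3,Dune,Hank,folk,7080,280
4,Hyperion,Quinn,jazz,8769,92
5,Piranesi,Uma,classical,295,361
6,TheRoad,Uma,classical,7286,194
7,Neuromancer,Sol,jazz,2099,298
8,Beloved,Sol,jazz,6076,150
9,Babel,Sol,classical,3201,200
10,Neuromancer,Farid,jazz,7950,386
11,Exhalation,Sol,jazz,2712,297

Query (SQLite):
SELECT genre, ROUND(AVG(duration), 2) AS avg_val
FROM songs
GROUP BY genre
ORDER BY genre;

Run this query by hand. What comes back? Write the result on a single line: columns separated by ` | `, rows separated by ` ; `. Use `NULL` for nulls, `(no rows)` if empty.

classical | 258.5 ; folk | 280 ; jazz | 244.6 ; metal | 217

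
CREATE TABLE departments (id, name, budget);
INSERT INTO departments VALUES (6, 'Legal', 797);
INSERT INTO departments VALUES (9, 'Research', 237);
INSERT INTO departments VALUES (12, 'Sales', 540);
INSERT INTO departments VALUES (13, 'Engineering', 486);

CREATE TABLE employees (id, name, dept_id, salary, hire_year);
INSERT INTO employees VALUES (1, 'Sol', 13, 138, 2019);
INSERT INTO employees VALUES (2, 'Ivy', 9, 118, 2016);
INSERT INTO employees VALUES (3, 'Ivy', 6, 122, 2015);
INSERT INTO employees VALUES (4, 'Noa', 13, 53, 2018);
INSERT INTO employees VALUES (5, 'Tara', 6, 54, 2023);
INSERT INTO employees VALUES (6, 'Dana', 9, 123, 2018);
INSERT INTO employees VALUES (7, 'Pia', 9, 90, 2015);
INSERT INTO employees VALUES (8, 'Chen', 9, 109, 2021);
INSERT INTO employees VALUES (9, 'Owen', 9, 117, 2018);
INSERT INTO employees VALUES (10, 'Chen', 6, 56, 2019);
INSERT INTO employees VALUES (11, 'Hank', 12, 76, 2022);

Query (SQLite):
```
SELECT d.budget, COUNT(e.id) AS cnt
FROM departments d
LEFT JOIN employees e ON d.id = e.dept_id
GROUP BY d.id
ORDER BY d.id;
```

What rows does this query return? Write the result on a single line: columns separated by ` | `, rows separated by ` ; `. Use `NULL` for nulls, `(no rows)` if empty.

LEFT JOIN keeps every departments row; unmatched ones get NULL for employees columns.
Group by departments.id and compute COUNT(e.id). COUNT(col) of an all-NULL group is 0.
  6: ids {3, 5, 10} → COUNT(e.id)=3
  9: ids {2, 6, 7, 8, 9} → COUNT(e.id)=5
  12: ids {11} → COUNT(e.id)=1
  13: ids {1, 4} → COUNT(e.id)=2

797 | 3 ; 237 | 5 ; 540 | 1 ; 486 | 2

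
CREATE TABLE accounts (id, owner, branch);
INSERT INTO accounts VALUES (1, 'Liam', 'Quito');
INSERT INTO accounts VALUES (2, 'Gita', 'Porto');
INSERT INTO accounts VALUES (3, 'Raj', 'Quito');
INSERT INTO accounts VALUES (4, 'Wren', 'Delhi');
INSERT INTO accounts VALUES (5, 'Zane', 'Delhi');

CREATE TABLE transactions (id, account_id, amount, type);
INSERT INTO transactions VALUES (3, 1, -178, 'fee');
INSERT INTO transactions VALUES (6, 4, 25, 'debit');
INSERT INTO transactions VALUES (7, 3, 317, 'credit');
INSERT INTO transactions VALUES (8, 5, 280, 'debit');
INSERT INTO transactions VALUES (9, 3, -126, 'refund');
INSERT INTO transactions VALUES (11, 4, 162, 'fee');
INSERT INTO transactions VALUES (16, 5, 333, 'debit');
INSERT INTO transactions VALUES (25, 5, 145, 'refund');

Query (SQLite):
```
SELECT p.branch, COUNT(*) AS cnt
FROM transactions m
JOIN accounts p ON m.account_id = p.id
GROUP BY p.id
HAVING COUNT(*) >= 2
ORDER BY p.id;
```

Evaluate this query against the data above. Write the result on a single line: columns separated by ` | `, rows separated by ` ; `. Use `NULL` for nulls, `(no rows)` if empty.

Join each transactions row to its accounts via account_id.
Group joined rows by accounts.id; compute COUNT(*) per group.
HAVING: keep groups with count ≥ 2.
  1: ids {3} → COUNT(*)=1
  3: ids {7, 9} → COUNT(*)=2
  4: ids {6, 11} → COUNT(*)=2
  5: ids {8, 16, 25} → COUNT(*)=3

Quito | 2 ; Delhi | 2 ; Delhi | 3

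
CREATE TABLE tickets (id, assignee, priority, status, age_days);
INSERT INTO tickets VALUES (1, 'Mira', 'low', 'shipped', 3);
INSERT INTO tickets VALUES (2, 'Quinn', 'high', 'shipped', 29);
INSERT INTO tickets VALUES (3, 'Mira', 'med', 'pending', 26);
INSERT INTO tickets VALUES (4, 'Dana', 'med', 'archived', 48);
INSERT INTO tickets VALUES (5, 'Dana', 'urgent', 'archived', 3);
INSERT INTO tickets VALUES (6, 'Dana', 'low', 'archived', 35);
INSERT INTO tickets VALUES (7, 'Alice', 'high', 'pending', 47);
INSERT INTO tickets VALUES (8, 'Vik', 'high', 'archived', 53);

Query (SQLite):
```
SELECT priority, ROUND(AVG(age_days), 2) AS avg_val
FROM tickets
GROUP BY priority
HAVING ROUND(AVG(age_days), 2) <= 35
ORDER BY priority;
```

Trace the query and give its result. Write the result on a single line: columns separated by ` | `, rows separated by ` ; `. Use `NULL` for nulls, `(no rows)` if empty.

low | 19 ; urgent | 3

Partition tickets by priority; compute ROUND(AVG(age_days), 2) within each group.
HAVING: keep groups where ROUND(AVG(age_days), 2) <= 35.
  high: ids {2, 7, 8} → ROUND(AVG(age_days), 2)=43
  low: ids {1, 6} → ROUND(AVG(age_days), 2)=19
  med: ids {3, 4} → ROUND(AVG(age_days), 2)=37
  urgent: ids {5} → ROUND(AVG(age_days), 2)=3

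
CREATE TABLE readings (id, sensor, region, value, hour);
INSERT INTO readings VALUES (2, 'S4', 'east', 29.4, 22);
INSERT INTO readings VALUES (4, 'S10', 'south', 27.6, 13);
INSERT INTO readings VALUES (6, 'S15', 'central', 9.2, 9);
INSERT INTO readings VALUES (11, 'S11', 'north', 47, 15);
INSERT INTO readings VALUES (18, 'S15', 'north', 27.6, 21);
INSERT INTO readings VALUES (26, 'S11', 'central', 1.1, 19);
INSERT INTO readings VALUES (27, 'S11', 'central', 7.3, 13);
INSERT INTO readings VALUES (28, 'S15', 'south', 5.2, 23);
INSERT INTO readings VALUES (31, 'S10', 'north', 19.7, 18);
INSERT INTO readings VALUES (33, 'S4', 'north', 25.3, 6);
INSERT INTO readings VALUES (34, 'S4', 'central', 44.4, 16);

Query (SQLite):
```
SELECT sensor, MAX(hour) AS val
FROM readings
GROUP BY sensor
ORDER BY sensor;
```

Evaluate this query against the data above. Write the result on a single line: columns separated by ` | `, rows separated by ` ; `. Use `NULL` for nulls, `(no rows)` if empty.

S10 | 18 ; S11 | 19 ; S15 | 23 ; S4 | 22

Partition readings by sensor; compute MAX(hour) within each group.
  S10: ids {4, 31} → MAX(hour)=18
  S11: ids {11, 26, 27} → MAX(hour)=19
  S15: ids {6, 18, 28} → MAX(hour)=23
  S4: ids {2, 33, 34} → MAX(hour)=22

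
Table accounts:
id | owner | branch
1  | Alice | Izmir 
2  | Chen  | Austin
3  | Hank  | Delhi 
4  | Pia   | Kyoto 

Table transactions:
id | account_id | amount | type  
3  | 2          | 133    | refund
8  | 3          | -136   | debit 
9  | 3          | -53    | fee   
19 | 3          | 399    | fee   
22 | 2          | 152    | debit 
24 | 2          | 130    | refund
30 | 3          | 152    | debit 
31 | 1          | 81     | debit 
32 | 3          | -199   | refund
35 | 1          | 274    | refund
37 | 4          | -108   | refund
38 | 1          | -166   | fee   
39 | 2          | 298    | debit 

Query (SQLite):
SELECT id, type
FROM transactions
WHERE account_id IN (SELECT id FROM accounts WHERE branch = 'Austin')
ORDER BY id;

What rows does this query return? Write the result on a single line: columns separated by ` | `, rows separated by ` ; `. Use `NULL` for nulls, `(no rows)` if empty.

3 | refund ; 22 | debit ; 24 | refund ; 39 | debit

Inner query: accounts.id where branch = 'Austin'.
Outer: keep transactions rows whose account_id is in that set.
Inner query → {2}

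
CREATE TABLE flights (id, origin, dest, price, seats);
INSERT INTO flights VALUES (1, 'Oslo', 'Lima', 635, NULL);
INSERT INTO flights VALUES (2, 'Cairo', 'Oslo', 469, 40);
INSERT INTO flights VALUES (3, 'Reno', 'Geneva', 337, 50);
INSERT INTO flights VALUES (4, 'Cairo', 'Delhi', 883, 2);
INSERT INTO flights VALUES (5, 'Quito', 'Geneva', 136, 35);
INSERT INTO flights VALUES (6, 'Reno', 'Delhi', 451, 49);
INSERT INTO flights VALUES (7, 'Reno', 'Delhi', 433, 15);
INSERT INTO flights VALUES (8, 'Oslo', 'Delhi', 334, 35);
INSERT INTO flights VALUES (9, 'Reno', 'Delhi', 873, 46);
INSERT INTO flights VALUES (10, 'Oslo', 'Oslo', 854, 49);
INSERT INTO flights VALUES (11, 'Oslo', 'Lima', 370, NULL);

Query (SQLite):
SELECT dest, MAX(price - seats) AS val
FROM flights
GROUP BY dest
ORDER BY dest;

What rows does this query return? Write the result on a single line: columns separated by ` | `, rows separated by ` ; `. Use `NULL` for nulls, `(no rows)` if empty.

For each row compute price - seats.
Group by dest; take MAX of the expression per group.
  Delhi: ids {4, 6, 7, 8, 9} → MAX(price - seats)=881
  Geneva: ids {3, 5} → MAX(price - seats)=287
  Lima: ids {1, 11} → MAX(price - seats)=NULL
  Oslo: ids {2, 10} → MAX(price - seats)=805

Delhi | 881 ; Geneva | 287 ; Lima | NULL ; Oslo | 805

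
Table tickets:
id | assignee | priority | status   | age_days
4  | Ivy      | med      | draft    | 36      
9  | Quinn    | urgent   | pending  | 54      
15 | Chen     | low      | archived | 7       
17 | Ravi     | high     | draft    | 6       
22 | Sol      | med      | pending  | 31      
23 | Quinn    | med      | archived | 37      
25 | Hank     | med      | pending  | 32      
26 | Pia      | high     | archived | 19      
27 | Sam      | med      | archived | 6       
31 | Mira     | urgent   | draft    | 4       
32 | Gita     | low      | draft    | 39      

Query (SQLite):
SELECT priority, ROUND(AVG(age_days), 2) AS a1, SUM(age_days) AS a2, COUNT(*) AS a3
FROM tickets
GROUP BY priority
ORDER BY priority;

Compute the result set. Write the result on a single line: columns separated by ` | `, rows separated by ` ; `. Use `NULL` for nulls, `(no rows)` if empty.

Group tickets by priority.
Per group compute: ROUND(AVG(age_days), 2), SUM(age_days), COUNT(*).
  high: ids {17, 26} → ROUND(AVG(age_days), 2)=12.5, SUM(age_days)=25, COUNT(*)=2
  low: ids {15, 32} → ROUND(AVG(age_days), 2)=23, SUM(age_days)=46, COUNT(*)=2
  med: ids {4, 22, 23, 25, 27} → ROUND(AVG(age_days), 2)=28.4, SUM(age_days)=142, COUNT(*)=5
  urgent: ids {9, 31} → ROUND(AVG(age_days), 2)=29, SUM(age_days)=58, COUNT(*)=2

high | 12.5 | 25 | 2 ; low | 23 | 46 | 2 ; med | 28.4 | 142 | 5 ; urgent | 29 | 58 | 2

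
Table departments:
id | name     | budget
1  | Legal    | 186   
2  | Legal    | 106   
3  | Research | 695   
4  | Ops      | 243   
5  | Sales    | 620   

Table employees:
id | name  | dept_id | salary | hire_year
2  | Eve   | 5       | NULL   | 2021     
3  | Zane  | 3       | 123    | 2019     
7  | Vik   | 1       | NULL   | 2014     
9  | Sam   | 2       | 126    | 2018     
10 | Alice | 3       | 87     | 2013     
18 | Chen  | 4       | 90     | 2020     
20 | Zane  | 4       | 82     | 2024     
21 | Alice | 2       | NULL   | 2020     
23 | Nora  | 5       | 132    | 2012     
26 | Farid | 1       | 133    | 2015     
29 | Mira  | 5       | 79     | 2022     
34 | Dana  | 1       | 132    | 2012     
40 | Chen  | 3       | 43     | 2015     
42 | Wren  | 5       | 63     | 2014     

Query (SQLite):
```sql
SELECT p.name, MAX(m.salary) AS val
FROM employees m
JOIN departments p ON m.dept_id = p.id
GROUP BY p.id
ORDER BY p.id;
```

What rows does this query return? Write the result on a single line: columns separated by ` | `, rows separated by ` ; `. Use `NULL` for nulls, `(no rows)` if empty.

Join each employees row to its departments via dept_id.
Group joined rows by departments.id; compute MAX(m.salary) per group.
  1: ids {7, 26, 34} → MAX(m.salary)=133
  2: ids {9, 21} → MAX(m.salary)=126
  3: ids {3, 10, 40} → MAX(m.salary)=123
  4: ids {18, 20} → MAX(m.salary)=90
  5: ids {2, 23, 29, 42} → MAX(m.salary)=132

Legal | 133 ; Legal | 126 ; Research | 123 ; Ops | 90 ; Sales | 132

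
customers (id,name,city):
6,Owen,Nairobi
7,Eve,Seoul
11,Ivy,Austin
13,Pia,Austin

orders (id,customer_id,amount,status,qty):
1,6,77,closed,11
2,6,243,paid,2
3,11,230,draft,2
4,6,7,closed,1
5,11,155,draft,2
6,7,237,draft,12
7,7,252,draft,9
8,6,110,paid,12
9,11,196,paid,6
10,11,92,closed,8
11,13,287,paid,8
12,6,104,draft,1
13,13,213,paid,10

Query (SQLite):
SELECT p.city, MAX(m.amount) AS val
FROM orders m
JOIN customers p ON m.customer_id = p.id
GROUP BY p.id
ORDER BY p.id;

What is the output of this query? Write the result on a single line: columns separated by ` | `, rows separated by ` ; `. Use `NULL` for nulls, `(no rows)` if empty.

Nairobi | 243 ; Seoul | 252 ; Austin | 230 ; Austin | 287

Join each orders row to its customers via customer_id.
Group joined rows by customers.id; compute MAX(m.amount) per group.
  6: ids {1, 2, 4, 8, 12} → MAX(m.amount)=243
  7: ids {6, 7} → MAX(m.amount)=252
  11: ids {3, 5, 9, 10} → MAX(m.amount)=230
  13: ids {11, 13} → MAX(m.amount)=287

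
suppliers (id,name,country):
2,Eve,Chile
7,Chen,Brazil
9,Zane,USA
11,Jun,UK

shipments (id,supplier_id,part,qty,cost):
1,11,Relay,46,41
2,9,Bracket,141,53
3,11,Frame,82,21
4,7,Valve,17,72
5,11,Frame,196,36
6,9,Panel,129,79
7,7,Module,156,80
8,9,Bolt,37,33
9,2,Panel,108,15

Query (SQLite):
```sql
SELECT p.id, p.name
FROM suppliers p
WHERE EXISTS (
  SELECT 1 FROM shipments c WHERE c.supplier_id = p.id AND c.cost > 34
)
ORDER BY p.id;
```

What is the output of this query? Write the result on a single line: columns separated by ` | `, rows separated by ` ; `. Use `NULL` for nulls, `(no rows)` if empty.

7 | Chen ; 9 | Zane ; 11 | Jun

For each suppliers row, check whether any shipments with matching supplier_id has cost > 34.
Keep rows where that is true.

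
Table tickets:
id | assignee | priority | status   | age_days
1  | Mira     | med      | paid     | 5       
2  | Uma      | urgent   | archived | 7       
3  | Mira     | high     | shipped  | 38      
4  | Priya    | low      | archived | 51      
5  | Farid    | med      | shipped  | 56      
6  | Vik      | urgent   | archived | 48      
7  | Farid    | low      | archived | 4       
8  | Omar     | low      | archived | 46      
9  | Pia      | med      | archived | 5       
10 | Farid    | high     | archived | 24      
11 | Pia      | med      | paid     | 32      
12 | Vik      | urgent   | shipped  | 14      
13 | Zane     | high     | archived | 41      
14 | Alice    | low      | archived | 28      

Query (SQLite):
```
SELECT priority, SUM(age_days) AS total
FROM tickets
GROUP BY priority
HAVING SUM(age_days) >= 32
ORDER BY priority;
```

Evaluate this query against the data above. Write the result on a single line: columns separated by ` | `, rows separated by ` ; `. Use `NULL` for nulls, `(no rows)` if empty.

Partition tickets by priority; compute SUM(age_days) within each group.
HAVING: keep groups where SUM(age_days) >= 32.
  high: ids {3, 10, 13} → SUM(age_days)=103
  low: ids {4, 7, 8, 14} → SUM(age_days)=129
  med: ids {1, 5, 9, 11} → SUM(age_days)=98
  urgent: ids {2, 6, 12} → SUM(age_days)=69

high | 103 ; low | 129 ; med | 98 ; urgent | 69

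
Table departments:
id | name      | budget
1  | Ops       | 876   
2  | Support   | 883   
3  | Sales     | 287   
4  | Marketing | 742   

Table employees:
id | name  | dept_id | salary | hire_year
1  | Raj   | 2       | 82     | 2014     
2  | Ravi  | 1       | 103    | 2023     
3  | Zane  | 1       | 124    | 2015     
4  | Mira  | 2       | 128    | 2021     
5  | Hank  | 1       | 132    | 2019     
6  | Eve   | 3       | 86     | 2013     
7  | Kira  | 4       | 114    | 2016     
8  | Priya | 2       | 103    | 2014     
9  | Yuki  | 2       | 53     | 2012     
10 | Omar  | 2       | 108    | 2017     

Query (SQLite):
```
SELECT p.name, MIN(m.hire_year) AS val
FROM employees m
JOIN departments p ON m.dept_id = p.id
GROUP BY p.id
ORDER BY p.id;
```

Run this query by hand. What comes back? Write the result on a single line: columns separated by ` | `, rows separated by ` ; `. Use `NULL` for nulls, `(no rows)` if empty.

Ops | 2015 ; Support | 2012 ; Sales | 2013 ; Marketing | 2016

Join each employees row to its departments via dept_id.
Group joined rows by departments.id; compute MIN(m.hire_year) per group.
  1: ids {2, 3, 5} → MIN(m.hire_year)=2015
  2: ids {1, 4, 8, 9, 10} → MIN(m.hire_year)=2012
  3: ids {6} → MIN(m.hire_year)=2013
  4: ids {7} → MIN(m.hire_year)=2016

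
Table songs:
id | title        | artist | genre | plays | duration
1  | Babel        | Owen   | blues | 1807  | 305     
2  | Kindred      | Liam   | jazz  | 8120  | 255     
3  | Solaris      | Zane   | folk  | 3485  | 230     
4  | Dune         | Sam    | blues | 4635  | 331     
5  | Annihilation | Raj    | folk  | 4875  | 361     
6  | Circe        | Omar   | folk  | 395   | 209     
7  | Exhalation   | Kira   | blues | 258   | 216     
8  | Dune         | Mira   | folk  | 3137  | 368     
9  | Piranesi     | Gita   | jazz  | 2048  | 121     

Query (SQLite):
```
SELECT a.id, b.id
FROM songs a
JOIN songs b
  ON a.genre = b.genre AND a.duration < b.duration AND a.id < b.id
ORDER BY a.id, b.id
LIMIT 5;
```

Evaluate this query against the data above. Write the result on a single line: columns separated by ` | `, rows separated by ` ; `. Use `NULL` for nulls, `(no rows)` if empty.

Pairs (a,b) with same genre, a.duration < b.duration, a.id < b.id.
genre groups: blues:{1,4,7} folk:{3,5,6,8} jazz:{2,9}
Ordered by (a.id, b.id); first 5.

1 | 4 ; 3 | 5 ; 3 | 8 ; 5 | 8 ; 6 | 8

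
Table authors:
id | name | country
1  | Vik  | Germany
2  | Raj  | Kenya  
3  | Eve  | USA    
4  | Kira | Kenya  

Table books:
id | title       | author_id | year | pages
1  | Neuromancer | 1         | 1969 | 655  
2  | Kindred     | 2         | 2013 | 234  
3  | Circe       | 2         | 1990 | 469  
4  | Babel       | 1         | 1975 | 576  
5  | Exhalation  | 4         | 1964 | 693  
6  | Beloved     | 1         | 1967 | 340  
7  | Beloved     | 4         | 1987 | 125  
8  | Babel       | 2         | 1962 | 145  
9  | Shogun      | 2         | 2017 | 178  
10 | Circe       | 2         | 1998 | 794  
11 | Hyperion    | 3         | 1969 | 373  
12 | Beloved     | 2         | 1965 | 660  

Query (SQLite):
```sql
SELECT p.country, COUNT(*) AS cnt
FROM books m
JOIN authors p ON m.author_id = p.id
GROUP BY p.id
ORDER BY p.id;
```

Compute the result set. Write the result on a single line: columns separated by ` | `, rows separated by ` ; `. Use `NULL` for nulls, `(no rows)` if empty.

Join each books row to its authors via author_id.
Group joined rows by authors.id; compute COUNT(*) per group.
  1: ids {1, 4, 6} → COUNT(*)=3
  2: ids {2, 3, 8, 9, 10, 12} → COUNT(*)=6
  3: ids {11} → COUNT(*)=1
  4: ids {5, 7} → COUNT(*)=2

Germany | 3 ; Kenya | 6 ; USA | 1 ; Kenya | 2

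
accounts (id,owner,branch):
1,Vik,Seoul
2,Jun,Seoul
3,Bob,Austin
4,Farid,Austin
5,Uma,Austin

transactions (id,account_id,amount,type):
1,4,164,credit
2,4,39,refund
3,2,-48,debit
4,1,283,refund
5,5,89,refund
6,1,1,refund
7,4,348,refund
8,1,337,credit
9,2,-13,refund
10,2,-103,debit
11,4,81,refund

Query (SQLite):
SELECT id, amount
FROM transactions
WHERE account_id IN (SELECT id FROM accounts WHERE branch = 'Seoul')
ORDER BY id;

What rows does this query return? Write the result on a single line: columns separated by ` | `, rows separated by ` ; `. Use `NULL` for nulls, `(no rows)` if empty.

Inner query: accounts.id where branch = 'Seoul'.
Outer: keep transactions rows whose account_id is in that set.
Inner query → {1, 2}

3 | -48 ; 4 | 283 ; 6 | 1 ; 8 | 337 ; 9 | -13 ; 10 | -103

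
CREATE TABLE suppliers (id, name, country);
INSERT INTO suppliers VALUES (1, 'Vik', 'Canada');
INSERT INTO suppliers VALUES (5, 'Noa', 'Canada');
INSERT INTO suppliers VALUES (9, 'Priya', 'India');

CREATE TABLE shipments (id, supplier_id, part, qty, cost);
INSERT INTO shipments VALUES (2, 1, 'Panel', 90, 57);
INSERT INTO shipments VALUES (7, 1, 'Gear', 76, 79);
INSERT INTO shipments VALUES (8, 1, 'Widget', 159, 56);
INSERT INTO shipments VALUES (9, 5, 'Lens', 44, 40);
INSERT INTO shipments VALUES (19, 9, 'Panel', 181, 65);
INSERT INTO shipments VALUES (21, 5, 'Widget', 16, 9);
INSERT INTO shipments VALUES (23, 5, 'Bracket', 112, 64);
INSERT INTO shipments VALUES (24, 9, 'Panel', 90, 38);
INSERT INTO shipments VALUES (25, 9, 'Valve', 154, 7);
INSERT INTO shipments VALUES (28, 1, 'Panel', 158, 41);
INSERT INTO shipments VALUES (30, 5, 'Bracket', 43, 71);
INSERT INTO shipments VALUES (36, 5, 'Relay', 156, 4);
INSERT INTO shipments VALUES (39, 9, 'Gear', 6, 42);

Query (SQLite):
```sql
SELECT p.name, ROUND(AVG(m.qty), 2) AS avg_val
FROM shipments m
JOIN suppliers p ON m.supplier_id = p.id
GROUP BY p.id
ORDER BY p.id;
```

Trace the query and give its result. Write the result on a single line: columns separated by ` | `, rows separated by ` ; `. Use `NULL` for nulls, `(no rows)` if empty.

Join each shipments row to its suppliers via supplier_id.
Group joined rows by suppliers.id; compute ROUND(AVG(m.qty), 2) per group.
  1: ids {2, 7, 8, 28} → ROUND(AVG(m.qty), 2)=120.75
  5: ids {9, 21, 23, 30, 36} → ROUND(AVG(m.qty), 2)=74.2
  9: ids {19, 24, 25, 39} → ROUND(AVG(m.qty), 2)=107.75

Vik | 120.75 ; Noa | 74.2 ; Priya | 107.75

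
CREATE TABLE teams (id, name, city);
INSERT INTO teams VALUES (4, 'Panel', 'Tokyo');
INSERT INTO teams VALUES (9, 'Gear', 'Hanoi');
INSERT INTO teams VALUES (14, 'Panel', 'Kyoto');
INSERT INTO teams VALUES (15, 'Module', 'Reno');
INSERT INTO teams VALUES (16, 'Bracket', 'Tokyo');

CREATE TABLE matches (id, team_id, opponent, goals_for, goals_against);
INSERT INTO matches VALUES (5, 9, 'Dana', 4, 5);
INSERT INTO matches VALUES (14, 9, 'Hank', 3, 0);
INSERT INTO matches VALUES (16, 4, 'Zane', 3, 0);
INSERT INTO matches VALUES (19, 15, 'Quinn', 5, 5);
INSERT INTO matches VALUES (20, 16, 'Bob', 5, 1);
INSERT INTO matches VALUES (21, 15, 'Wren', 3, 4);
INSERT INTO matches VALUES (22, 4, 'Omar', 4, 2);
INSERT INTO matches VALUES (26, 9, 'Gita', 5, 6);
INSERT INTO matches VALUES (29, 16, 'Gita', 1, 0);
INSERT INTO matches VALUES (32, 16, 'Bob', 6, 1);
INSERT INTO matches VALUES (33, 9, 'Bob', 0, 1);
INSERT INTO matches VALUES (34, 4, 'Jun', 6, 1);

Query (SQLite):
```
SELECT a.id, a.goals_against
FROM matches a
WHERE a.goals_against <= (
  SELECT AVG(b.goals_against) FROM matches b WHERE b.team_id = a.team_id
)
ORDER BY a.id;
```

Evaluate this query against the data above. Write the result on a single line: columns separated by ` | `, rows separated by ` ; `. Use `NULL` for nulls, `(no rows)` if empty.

14 | 0 ; 16 | 0 ; 21 | 4 ; 29 | 0 ; 33 | 1 ; 34 | 1

For each matches row a, compute AVG(goals_against) over rows sharing a.team_id.
Keep row a if a.goals_against <= that per-group AVG.
  team_id=4: AVG(goals_against) = 1.0
  team_id=9: AVG(goals_against) = 3.0
  team_id=15: AVG(goals_against) = 4.5
  team_id=16: AVG(goals_against) = 0.666667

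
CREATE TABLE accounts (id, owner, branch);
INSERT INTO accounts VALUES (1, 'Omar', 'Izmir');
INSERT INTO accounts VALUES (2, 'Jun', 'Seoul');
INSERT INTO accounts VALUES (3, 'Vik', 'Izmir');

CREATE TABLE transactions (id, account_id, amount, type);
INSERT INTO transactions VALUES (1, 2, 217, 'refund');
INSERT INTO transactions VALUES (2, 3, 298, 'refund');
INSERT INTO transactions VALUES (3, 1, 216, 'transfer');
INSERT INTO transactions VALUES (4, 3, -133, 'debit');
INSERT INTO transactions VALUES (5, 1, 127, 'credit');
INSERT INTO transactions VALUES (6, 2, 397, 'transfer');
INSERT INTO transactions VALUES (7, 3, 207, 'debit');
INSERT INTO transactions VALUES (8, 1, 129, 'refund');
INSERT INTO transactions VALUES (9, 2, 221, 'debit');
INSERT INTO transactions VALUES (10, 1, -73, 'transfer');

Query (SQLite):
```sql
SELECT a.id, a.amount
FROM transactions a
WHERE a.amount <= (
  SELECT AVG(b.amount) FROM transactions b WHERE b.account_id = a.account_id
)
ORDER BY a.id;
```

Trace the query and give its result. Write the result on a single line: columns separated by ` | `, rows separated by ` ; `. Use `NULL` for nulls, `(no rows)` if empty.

For each transactions row a, compute AVG(amount) over rows sharing a.account_id.
Keep row a if a.amount <= that per-group AVG.
  account_id=1: AVG(amount) = 99.75
  account_id=2: AVG(amount) = 278.333333
  account_id=3: AVG(amount) = 124.0

1 | 217 ; 4 | -133 ; 9 | 221 ; 10 | -73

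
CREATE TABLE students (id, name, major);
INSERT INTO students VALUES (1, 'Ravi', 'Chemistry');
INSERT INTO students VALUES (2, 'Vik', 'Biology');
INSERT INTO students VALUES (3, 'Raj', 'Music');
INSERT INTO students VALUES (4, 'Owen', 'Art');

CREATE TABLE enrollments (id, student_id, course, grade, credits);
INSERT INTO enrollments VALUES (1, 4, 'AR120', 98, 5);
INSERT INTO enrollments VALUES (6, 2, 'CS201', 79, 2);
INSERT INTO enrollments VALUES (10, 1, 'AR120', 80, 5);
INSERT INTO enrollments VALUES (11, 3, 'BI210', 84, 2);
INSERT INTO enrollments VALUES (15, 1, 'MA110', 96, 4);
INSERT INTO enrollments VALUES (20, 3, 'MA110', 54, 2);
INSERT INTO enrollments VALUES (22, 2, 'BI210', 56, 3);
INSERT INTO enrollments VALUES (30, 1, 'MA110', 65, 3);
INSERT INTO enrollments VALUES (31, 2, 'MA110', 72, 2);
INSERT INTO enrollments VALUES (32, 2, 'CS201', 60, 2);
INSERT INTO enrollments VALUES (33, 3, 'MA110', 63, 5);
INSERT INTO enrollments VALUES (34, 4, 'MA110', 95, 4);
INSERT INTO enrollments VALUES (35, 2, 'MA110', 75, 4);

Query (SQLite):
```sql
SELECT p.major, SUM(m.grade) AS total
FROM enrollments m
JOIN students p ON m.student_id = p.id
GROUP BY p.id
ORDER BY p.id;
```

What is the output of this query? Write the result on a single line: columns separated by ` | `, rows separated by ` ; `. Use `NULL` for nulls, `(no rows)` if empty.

Join each enrollments row to its students via student_id.
Group joined rows by students.id; compute SUM(m.grade) per group.
  1: ids {10, 15, 30} → SUM(m.grade)=241
  2: ids {6, 22, 31, 32, 35} → SUM(m.grade)=342
  3: ids {11, 20, 33} → SUM(m.grade)=201
  4: ids {1, 34} → SUM(m.grade)=193

Chemistry | 241 ; Biology | 342 ; Music | 201 ; Art | 193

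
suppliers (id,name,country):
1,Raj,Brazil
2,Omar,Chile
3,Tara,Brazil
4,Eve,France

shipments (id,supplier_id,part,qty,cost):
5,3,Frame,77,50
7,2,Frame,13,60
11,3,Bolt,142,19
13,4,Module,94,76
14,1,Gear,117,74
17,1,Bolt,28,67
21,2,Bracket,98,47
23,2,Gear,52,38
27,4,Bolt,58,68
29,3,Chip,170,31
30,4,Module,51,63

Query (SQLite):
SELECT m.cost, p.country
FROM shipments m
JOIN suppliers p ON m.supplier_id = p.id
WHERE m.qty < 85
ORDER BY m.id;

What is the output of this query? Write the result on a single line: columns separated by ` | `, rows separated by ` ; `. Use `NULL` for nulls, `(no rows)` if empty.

Each shipments row matches the suppliers row where supplier_id = suppliers.id.
Then keep rows with m.qty < 85.

50 | Brazil ; 60 | Chile ; 67 | Brazil ; 38 | Chile ; 68 | France ; 63 | France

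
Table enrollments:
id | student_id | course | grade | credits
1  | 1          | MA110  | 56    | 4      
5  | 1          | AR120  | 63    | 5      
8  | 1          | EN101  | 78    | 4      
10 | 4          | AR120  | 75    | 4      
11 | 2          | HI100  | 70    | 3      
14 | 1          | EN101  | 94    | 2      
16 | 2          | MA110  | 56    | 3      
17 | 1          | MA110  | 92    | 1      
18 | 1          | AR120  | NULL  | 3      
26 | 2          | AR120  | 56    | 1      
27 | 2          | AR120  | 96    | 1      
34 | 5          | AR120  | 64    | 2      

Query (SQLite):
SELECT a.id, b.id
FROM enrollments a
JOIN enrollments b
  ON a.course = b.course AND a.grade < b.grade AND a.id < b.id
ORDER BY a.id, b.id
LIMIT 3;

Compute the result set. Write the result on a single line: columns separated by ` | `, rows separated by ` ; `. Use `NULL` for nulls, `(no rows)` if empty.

Pairs (a,b) with same course, a.grade < b.grade, a.id < b.id.
course groups: AR120:{5,10,18,26,27,34} EN101:{8,14} HI100:{11} MA110:{1,16,17}
Ordered by (a.id, b.id); first 3.

1 | 17 ; 5 | 10 ; 5 | 27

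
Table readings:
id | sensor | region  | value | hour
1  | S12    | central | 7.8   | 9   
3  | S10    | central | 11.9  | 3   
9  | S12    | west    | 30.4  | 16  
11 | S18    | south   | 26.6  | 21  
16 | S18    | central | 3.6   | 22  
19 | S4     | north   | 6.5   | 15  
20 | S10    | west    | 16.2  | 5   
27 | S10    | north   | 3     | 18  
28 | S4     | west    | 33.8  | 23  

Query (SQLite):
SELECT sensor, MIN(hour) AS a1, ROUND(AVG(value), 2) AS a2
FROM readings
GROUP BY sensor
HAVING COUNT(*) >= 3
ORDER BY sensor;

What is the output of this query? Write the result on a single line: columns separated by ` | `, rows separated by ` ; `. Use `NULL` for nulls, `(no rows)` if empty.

S10 | 3 | 10.37

Group readings by sensor.
Per group compute: MIN(hour), ROUND(AVG(value), 2).
HAVING: drop groups with fewer than 3 rows.
  S10: ids {3, 20, 27} → MIN(hour)=3, ROUND(AVG(value), 2)=10.37
  S12: ids {1, 9} → MIN(hour)=9, ROUND(AVG(value), 2)=19.1
  S18: ids {11, 16} → MIN(hour)=21, ROUND(AVG(value), 2)=15.1
  S4: ids {19, 28} → MIN(hour)=15, ROUND(AVG(value), 2)=20.15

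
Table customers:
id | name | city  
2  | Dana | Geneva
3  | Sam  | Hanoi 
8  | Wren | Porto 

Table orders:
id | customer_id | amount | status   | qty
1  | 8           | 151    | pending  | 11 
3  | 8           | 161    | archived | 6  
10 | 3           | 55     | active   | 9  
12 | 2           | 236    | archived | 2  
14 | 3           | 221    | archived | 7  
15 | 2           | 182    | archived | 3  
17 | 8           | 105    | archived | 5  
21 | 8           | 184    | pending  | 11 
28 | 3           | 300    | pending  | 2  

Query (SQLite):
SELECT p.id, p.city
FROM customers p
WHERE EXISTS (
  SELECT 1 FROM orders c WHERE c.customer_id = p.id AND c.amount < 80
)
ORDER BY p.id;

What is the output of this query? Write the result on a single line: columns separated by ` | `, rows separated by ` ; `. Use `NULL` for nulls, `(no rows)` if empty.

For each customers row, check whether any orders with matching customer_id has amount < 80.
Keep rows where that is true.

3 | Hanoi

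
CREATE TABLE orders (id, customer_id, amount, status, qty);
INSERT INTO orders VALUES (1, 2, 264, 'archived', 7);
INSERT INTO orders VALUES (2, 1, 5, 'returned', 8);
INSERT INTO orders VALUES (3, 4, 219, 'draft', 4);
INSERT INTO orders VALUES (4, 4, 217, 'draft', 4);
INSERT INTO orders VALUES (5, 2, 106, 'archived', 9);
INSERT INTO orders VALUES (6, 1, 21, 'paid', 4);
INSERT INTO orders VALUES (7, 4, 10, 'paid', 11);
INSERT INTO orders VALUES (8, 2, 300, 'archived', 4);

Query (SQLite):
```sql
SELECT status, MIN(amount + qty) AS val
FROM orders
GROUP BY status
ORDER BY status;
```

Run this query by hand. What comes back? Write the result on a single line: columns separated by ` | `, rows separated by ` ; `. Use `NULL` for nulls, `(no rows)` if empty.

For each row compute amount + qty.
Group by status; take MIN of the expression per group.
  archived: ids {1, 5, 8} → MIN(amount + qty)=115
  draft: ids {3, 4} → MIN(amount + qty)=221
  paid: ids {6, 7} → MIN(amount + qty)=21
  returned: ids {2} → MIN(amount + qty)=13

archived | 115 ; draft | 221 ; paid | 21 ; returned | 13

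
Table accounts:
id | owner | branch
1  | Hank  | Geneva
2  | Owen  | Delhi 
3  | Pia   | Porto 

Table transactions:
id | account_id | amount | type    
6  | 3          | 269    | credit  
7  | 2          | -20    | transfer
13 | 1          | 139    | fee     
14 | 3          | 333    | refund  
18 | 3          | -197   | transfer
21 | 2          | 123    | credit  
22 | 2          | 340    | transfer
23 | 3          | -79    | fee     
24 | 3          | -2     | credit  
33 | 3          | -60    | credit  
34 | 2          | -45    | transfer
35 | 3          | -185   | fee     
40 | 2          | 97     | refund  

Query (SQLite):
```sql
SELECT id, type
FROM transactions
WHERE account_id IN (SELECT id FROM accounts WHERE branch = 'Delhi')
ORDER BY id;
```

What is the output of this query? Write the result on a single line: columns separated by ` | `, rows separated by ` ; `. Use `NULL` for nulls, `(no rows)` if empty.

Inner query: accounts.id where branch = 'Delhi'.
Outer: keep transactions rows whose account_id is in that set.
Inner query → {2}

7 | transfer ; 21 | credit ; 22 | transfer ; 34 | transfer ; 40 | refund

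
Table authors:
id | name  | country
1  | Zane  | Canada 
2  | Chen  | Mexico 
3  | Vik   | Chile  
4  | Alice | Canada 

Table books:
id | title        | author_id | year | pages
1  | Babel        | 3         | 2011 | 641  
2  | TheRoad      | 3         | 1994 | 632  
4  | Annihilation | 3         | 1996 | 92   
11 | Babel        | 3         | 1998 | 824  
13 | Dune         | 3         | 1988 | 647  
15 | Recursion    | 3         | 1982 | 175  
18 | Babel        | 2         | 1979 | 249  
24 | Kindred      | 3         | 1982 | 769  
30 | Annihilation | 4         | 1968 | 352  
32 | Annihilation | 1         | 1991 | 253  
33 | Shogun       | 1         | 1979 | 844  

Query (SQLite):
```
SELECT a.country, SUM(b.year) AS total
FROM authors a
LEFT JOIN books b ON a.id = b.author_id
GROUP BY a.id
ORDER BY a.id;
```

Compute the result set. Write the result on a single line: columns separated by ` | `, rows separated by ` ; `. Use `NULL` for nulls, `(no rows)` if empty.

LEFT JOIN keeps every authors row; unmatched ones get NULL for books columns.
Group by authors.id and compute SUM(b.year). SUM over an all-NULL group is NULL.
  1: ids {32, 33} → SUM(b.year)=3970
  2: ids {18} → SUM(b.year)=1979
  3: ids {1, 2, 4, 11, 13, 15, 24} → SUM(b.year)=13951
  4: ids {30} → SUM(b.year)=1968

Canada | 3970 ; Mexico | 1979 ; Chile | 13951 ; Canada | 1968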